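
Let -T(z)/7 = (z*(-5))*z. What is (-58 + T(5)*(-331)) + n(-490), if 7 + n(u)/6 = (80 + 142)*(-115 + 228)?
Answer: -139209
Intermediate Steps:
T(z) = 35*z**2 (T(z) = -7*z*(-5)*z = -7*(-5*z)*z = -(-35)*z**2 = 35*z**2)
n(u) = 150474 (n(u) = -42 + 6*((80 + 142)*(-115 + 228)) = -42 + 6*(222*113) = -42 + 6*25086 = -42 + 150516 = 150474)
(-58 + T(5)*(-331)) + n(-490) = (-58 + (35*5**2)*(-331)) + 150474 = (-58 + (35*25)*(-331)) + 150474 = (-58 + 875*(-331)) + 150474 = (-58 - 289625) + 150474 = -289683 + 150474 = -139209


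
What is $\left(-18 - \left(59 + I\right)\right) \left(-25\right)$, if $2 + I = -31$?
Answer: $1100$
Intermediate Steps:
$I = -33$ ($I = -2 - 31 = -33$)
$\left(-18 - \left(59 + I\right)\right) \left(-25\right) = \left(-18 - 26\right) \left(-25\right) = \left(-44\right) \left(-25\right) = 1100$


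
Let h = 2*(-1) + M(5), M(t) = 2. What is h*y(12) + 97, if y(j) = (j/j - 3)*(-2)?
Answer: 97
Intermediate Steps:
y(j) = 4 (y(j) = (1 - 3)*(-2) = -2*(-2) = 4)
h = 0 (h = 2*(-1) + 2 = -2 + 2 = 0)
h*y(12) + 97 = 0*4 + 97 = 0 + 97 = 97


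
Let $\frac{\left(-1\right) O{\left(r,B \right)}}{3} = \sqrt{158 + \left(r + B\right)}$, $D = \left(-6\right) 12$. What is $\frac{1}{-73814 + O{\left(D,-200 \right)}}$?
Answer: $\frac{i}{- 73814 i + 3 \sqrt{114}} \approx -1.3548 \cdot 10^{-5} + 5.8789 \cdot 10^{-9} i$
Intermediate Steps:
$D = -72$
$O{\left(r,B \right)} = - 3 \sqrt{158 + B + r}$ ($O{\left(r,B \right)} = - 3 \sqrt{158 + \left(r + B\right)} = - 3 \sqrt{158 + \left(B + r\right)} = - 3 \sqrt{158 + B + r}$)
$\frac{1}{-73814 + O{\left(D,-200 \right)}} = \frac{1}{-73814 - 3 \sqrt{158 - 200 - 72}} = \frac{1}{-73814 - 3 \sqrt{-114}} = \frac{1}{-73814 - 3 i \sqrt{114}}$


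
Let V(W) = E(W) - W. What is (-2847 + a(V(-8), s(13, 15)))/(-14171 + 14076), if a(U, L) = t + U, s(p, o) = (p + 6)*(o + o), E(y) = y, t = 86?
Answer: 2761/95 ≈ 29.063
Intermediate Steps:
V(W) = 0 (V(W) = W - W = 0)
s(p, o) = 2*o*(6 + p) (s(p, o) = (6 + p)*(2*o) = 2*o*(6 + p))
a(U, L) = 86 + U
(-2847 + a(V(-8), s(13, 15)))/(-14171 + 14076) = (-2847 + (86 + 0))/(-14171 + 14076) = (-2847 + 86)/(-95) = -2761*(-1/95) = 2761/95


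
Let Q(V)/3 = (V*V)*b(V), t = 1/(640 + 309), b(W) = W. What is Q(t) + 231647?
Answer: 197981822334806/854670349 ≈ 2.3165e+5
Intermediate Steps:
t = 1/949 ≈ 0.0010537
Q(V) = 3*V³ (Q(V) = 3*((V*V)*V) = 3*(V²*V) = 3*V³)
Q(t) + 231647 = 3*(1/949)³ + 231647 = 3*(1/854670349) + 231647 = 3/854670349 + 231647 = 197981822334806/854670349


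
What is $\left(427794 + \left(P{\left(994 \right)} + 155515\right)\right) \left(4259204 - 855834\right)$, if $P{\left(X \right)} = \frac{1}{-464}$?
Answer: $\frac{460570191806875}{232} \approx 1.9852 \cdot 10^{12}$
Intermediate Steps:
$P{\left(X \right)} = - \frac{1}{464}$
$\left(427794 + \left(P{\left(994 \right)} + 155515\right)\right) \left(4259204 - 855834\right) = \left(427794 + \left(- \frac{1}{464} + 155515\right)\right) \left(4259204 - 855834\right) = \left(427794 + \frac{72158959}{464}\right) 3403370 = \frac{270655375}{464} \cdot 3403370 = \frac{460570191806875}{232}$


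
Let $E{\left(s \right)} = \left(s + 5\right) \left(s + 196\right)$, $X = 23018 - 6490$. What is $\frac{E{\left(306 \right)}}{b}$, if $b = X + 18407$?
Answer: $\frac{156122}{34935} \approx 4.4689$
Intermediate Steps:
$X = 16528$
$b = 34935$ ($b = 16528 + 18407 = 34935$)
$E{\left(s \right)} = \left(5 + s\right) \left(196 + s\right)$
$\frac{E{\left(306 \right)}}{b} = \frac{980 + 306^{2} + 201 \cdot 306}{34935} = \left(980 + 93636 + 61506\right) \frac{1}{34935} = 156122 \cdot \frac{1}{34935} = \frac{156122}{34935}$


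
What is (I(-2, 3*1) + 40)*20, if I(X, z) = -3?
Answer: 740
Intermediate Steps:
(I(-2, 3*1) + 40)*20 = (-3 + 40)*20 = 37*20 = 740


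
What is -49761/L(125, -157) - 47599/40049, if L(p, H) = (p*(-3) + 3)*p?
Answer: -73491737/620759500 ≈ -0.11839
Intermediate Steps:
L(p, H) = p*(3 - 3*p) (L(p, H) = (-3*p + 3)*p = (3 - 3*p)*p = p*(3 - 3*p))
-49761/L(125, -157) - 47599/40049 = -49761*1/(375*(1 - 1*125)) - 47599/40049 = -49761*1/(375*(1 - 125)) - 47599*1/40049 = -49761/(3*125*(-124)) - 47599/40049 = -49761/(-46500) - 47599/40049 = -49761*(-1/46500) - 47599/40049 = 16587/15500 - 47599/40049 = -73491737/620759500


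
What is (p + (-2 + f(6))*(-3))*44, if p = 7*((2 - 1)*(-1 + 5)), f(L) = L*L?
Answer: -3256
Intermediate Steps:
f(L) = L²
p = 28 (p = 7*(1*4) = 7*4 = 28)
(p + (-2 + f(6))*(-3))*44 = (28 + (-2 + 6²)*(-3))*44 = (28 + (-2 + 36)*(-3))*44 = (28 + 34*(-3))*44 = (28 - 102)*44 = -74*44 = -3256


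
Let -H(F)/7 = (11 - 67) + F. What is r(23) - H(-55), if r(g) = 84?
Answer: -693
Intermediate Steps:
H(F) = 392 - 7*F (H(F) = -7*((11 - 67) + F) = -7*(-56 + F) = 392 - 7*F)
r(23) - H(-55) = 84 - (392 - 7*(-55)) = 84 - (392 + 385) = 84 - 1*777 = 84 - 777 = -693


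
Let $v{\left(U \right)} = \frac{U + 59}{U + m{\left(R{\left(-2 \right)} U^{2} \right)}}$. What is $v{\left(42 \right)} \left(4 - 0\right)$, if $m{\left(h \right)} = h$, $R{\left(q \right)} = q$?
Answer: $- \frac{202}{1743} \approx -0.11589$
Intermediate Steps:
$v{\left(U \right)} = \frac{59 + U}{U - 2 U^{2}}$ ($v{\left(U \right)} = \frac{U + 59}{U - 2 U^{2}} = \frac{59 + U}{U - 2 U^{2}}$)
$v{\left(42 \right)} \left(4 - 0\right) = \frac{59 + 42}{42 \left(1 - 84\right)} \left(4 - 0\right) = \frac{1}{42} \frac{1}{1 - 84} \cdot 101 \left(4 + 0\right) = \frac{1}{42} \frac{1}{-83} \cdot 101 \cdot 4 = \frac{1}{42} \left(- \frac{1}{83}\right) 101 \cdot 4 = \left(- \frac{101}{3486}\right) 4 = - \frac{202}{1743}$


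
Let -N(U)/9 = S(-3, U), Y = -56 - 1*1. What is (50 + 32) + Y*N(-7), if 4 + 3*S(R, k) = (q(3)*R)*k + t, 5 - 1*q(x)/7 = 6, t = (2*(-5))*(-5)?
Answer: -17189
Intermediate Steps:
t = 50 (t = -10*(-5) = 50)
q(x) = -7 (q(x) = 35 - 7*6 = 35 - 42 = -7)
Y = -57 (Y = -56 - 1 = -57)
S(R, k) = 46/3 - 7*R*k/3 (S(R, k) = -4/3 + ((-7*R)*k + 50)/3 = -4/3 + (-7*R*k + 50)/3 = -4/3 + (50 - 7*R*k)/3 = -4/3 + (50/3 - 7*R*k/3) = 46/3 - 7*R*k/3)
N(U) = -138 - 63*U (N(U) = -9*(46/3 - 7/3*(-3)*U) = -9*(46/3 + 7*U) = -138 - 63*U)
(50 + 32) + Y*N(-7) = (50 + 32) - 57*(-138 - 63*(-7)) = 82 - 57*(-138 + 441) = 82 - 57*303 = 82 - 17271 = -17189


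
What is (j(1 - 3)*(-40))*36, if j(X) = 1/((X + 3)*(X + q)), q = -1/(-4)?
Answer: 5760/7 ≈ 822.86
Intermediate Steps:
q = 1/4 (q = -1*(-1/4) = 1/4 ≈ 0.25000)
j(X) = 1/((3 + X)*(1/4 + X)) (j(X) = 1/((X + 3)*(X + 1/4)) = 1/((3 + X)*(1/4 + X)))
(j(1 - 3)*(-40))*36 = ((4/(3 + 4*(1 - 3)**2 + 13*(1 - 3)))*(-40))*36 = ((4/(3 + 4*(-2)**2 + 13*(-2)))*(-40))*36 = ((4/(3 + 4*4 - 26))*(-40))*36 = ((4/(3 + 16 - 26))*(-40))*36 = ((4/(-7))*(-40))*36 = ((4*(-1/7))*(-40))*36 = -4/7*(-40)*36 = (160/7)*36 = 5760/7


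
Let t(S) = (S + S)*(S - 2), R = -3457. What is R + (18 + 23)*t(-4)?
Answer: -1489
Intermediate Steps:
t(S) = 2*S*(-2 + S) (t(S) = (2*S)*(-2 + S) = 2*S*(-2 + S))
R + (18 + 23)*t(-4) = -3457 + (18 + 23)*(2*(-4)*(-2 - 4)) = -3457 + 41*(2*(-4)*(-6)) = -3457 + 41*48 = -3457 + 1968 = -1489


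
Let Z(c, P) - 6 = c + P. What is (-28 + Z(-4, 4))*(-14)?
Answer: 308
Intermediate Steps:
Z(c, P) = 6 + P + c (Z(c, P) = 6 + (c + P) = 6 + (P + c) = 6 + P + c)
(-28 + Z(-4, 4))*(-14) = (-28 + (6 + 4 - 4))*(-14) = (-28 + 6)*(-14) = -22*(-14) = 308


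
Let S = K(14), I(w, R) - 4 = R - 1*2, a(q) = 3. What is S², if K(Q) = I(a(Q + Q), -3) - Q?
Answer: 225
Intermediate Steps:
I(w, R) = 2 + R (I(w, R) = 4 + (R - 1*2) = 4 + (R - 2) = 4 + (-2 + R) = 2 + R)
K(Q) = -1 - Q (K(Q) = (2 - 3) - Q = -1 - Q)
S = -15 (S = -1 - 1*14 = -1 - 14 = -15)
S² = (-15)² = 225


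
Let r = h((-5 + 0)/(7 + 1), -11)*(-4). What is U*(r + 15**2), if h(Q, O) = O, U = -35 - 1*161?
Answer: -52724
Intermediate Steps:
U = -196 (U = -35 - 161 = -196)
r = 44 (r = -11*(-4) = 44)
U*(r + 15**2) = -196*(44 + 15**2) = -196*(44 + 225) = -196*269 = -52724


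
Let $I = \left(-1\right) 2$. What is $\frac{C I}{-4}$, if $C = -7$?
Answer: $- \frac{7}{2} \approx -3.5$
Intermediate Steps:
$I = -2$
$\frac{C I}{-4} = \frac{\left(-7\right) \left(-2\right)}{-4} = 14 \left(- \frac{1}{4}\right) = - \frac{7}{2}$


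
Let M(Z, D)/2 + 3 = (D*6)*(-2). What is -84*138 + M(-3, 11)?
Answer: -11862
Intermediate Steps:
M(Z, D) = -6 - 24*D (M(Z, D) = -6 + 2*((D*6)*(-2)) = -6 + 2*((6*D)*(-2)) = -6 + 2*(-12*D) = -6 - 24*D)
-84*138 + M(-3, 11) = -84*138 + (-6 - 24*11) = -11592 + (-6 - 264) = -11592 - 270 = -11862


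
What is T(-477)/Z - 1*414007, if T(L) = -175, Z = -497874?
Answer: -206123320943/497874 ≈ -4.1401e+5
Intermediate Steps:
T(-477)/Z - 1*414007 = -175/(-497874) - 1*414007 = -175*(-1/497874) - 414007 = 175/497874 - 414007 = -206123320943/497874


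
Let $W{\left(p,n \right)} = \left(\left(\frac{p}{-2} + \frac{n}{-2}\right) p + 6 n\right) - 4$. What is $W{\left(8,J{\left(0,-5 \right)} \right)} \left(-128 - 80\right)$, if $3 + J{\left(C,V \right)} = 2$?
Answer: $7904$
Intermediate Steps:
$J{\left(C,V \right)} = -1$ ($J{\left(C,V \right)} = -3 + 2 = -1$)
$W{\left(p,n \right)} = -4 + 6 n + p \left(- \frac{n}{2} - \frac{p}{2}\right)$ ($W{\left(p,n \right)} = \left(\left(p \left(- \frac{1}{2}\right) + n \left(- \frac{1}{2}\right)\right) p + 6 n\right) - 4 = \left(\left(- \frac{p}{2} - \frac{n}{2}\right) p + 6 n\right) - 4 = \left(\left(- \frac{n}{2} - \frac{p}{2}\right) p + 6 n\right) - 4 = \left(p \left(- \frac{n}{2} - \frac{p}{2}\right) + 6 n\right) - 4 = \left(6 n + p \left(- \frac{n}{2} - \frac{p}{2}\right)\right) - 4 = -4 + 6 n + p \left(- \frac{n}{2} - \frac{p}{2}\right)$)
$W{\left(8,J{\left(0,-5 \right)} \right)} \left(-128 - 80\right) = \left(-4 + 6 \left(-1\right) - \frac{8^{2}}{2} - \left(- \frac{1}{2}\right) 8\right) \left(-128 - 80\right) = \left(-4 - 6 - 32 + 4\right) \left(-208\right) = \left(-38\right) \left(-208\right) = 7904$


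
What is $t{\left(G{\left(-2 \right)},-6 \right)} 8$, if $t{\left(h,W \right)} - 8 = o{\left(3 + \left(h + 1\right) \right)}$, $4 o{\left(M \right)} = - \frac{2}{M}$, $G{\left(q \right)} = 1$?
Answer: $\frac{316}{5} \approx 63.2$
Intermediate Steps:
$o{\left(M \right)} = - \frac{1}{2 M}$ ($o{\left(M \right)} = \frac{\left(-2\right) \frac{1}{M}}{4} = - \frac{1}{2 M}$)
$t{\left(h,W \right)} = 8 - \frac{1}{2 \left(4 + h\right)}$ ($t{\left(h,W \right)} = 8 - \frac{1}{2 \left(3 + \left(h + 1\right)\right)} = 8 - \frac{1}{2 \left(3 + \left(1 + h\right)\right)} = 8 - \frac{1}{2 \left(4 + h\right)}$)
$t{\left(G{\left(-2 \right)},-6 \right)} 8 = \frac{63 + 16 \cdot 1}{2 \left(4 + 1\right)} 8 = \frac{63 + 16}{2 \cdot 5} \cdot 8 = \frac{1}{2} \cdot \frac{1}{5} \cdot 79 \cdot 8 = \frac{79}{10} \cdot 8 = \frac{316}{5}$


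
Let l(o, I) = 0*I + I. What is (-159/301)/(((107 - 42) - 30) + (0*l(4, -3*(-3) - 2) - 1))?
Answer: -159/10234 ≈ -0.015536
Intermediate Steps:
l(o, I) = I (l(o, I) = 0 + I = I)
(-159/301)/(((107 - 42) - 30) + (0*l(4, -3*(-3) - 2) - 1)) = (-159/301)/(((107 - 42) - 30) + (0*(-3*(-3) - 2) - 1)) = (-159*1/301)/((65 - 30) + (0*(9 - 2) - 1)) = -159/(301*(35 + (0*7 - 1))) = -159/(301*(35 + (0 - 1))) = -159/(301*(35 - 1)) = -159/301/34 = -159/301*1/34 = -159/10234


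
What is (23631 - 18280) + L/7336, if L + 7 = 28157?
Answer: 19641543/3668 ≈ 5354.8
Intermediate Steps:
L = 28150 (L = -7 + 28157 = 28150)
(23631 - 18280) + L/7336 = (23631 - 18280) + 28150/7336 = 5351 + 28150*(1/7336) = 5351 + 14075/3668 = 19641543/3668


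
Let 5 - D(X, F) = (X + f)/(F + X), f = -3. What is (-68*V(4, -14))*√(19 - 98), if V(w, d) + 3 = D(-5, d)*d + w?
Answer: 81532*I*√79/19 ≈ 38141.0*I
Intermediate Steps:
D(X, F) = 5 - (-3 + X)/(F + X) (D(X, F) = 5 - (X - 3)/(F + X) = 5 - (-3 + X)/(F + X))
V(w, d) = -3 + w + d*(-17 + 5*d)/(-5 + d) (V(w, d) = -3 + (((3 + 4*(-5) + 5*d)/(d - 5))*d + w) = -3 + (((3 - 20 + 5*d)/(-5 + d))*d + w) = -3 + (((-17 + 5*d)/(-5 + d))*d + w) = -3 + (d*(-17 + 5*d)/(-5 + d) + w) = -3 + (w + d*(-17 + 5*d)/(-5 + d)) = -3 + w + d*(-17 + 5*d)/(-5 + d))
(-68*V(4, -14))*√(19 - 98) = (-68*(-14*(-17 + 5*(-14)) + (-5 - 14)*(-3 + 4))/(-5 - 14))*√(19 - 98) = (-68*(-14*(-17 - 70) - 19*1)/(-19))*√(-79) = (-(-68)*(-14*(-87) - 19)/19)*(I*√79) = (-(-68)*(1218 - 19)/19)*(I*√79) = (-(-68)*1199/19)*(I*√79) = (-68*(-1199/19))*(I*√79) = 81532*(I*√79)/19 = 81532*I*√79/19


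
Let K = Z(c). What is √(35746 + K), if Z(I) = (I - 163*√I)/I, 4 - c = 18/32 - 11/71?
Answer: √(595350592067 - 2660812*√289751)/4081 ≈ 188.84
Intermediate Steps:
c = 4081/1136 (c = 4 - (18/32 - 11/71) = 4 - (18*(1/32) - 11*1/71) = 4 - (9/16 - 11/71) = 4 - 1*463/1136 = 4 - 463/1136 = 4081/1136 ≈ 3.5924)
Z(I) = (I - 163*√I)/I
K = 1 - 652*√289751/4081 ≈ -84.999
√(35746 + K) = √(35746 + (1 - 652*√289751/4081)) = √(35747 - 652*√289751/4081)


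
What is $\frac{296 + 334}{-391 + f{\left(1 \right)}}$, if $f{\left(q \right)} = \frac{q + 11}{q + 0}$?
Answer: $- \frac{630}{379} \approx -1.6623$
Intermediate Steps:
$f{\left(q \right)} = \frac{11 + q}{q}$
$\frac{296 + 334}{-391 + f{\left(1 \right)}} = \frac{296 + 334}{-391 + \frac{11 + 1}{1}} = \frac{630}{-391 + 1 \cdot 12} = \frac{630}{-391 + 12} = \frac{630}{-379} = 630 \left(- \frac{1}{379}\right) = - \frac{630}{379}$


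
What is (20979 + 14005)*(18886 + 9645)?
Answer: 998128504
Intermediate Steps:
(20979 + 14005)*(18886 + 9645) = 34984*28531 = 998128504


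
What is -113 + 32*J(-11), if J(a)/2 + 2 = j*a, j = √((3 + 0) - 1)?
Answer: -241 - 704*√2 ≈ -1236.6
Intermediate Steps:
j = √2 (j = √(3 - 1) = √2 ≈ 1.4142)
J(a) = -4 + 2*a*√2 (J(a) = -4 + 2*(√2*a) = -4 + 2*(a*√2) = -4 + 2*a*√2)
-113 + 32*J(-11) = -113 + 32*(-4 + 2*(-11)*√2) = -113 + 32*(-4 - 22*√2) = -113 + (-128 - 704*√2) = -241 - 704*√2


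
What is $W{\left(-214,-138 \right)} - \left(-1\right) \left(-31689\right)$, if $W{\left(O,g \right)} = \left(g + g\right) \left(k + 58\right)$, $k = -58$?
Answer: $-31689$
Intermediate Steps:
$W{\left(O,g \right)} = 0$ ($W{\left(O,g \right)} = \left(g + g\right) \left(-58 + 58\right) = 2 g 0 = 0$)
$W{\left(-214,-138 \right)} - \left(-1\right) \left(-31689\right) = 0 - \left(-1\right) \left(-31689\right) = 0 - 31689 = -31689$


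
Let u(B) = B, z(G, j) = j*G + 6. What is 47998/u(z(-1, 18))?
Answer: -23999/6 ≈ -3999.8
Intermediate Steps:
z(G, j) = 6 + G*j (z(G, j) = G*j + 6 = 6 + G*j)
47998/u(z(-1, 18)) = 47998/(6 - 1*18) = 47998/(6 - 18) = 47998/(-12) = 47998*(-1/12) = -23999/6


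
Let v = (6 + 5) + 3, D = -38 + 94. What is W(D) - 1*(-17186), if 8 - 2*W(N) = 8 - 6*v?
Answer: 17228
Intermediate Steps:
D = 56
v = 14 (v = 11 + 3 = 14)
W(N) = 42 (W(N) = 4 - (8 - 6*14)/2 = 4 - (8 - 84)/2 = 4 - ½*(-76) = 4 + 38 = 42)
W(D) - 1*(-17186) = 42 - 1*(-17186) = 42 + 17186 = 17228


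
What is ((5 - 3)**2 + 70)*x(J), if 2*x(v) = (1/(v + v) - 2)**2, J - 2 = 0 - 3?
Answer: 925/4 ≈ 231.25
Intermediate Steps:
J = -1 (J = 2 + (0 - 3) = 2 - 3 = -1)
x(v) = (-2 + 1/(2*v))**2/2 (x(v) = (1/(v + v) - 2)**2/2 = (1/(2*v) - 2)**2/2 = (-2 + 1/(2*v))**2/2)
((5 - 3)**2 + 70)*x(J) = ((5 - 3)**2 + 70)*((1/8)*(-1 + 4*(-1))**2/(-1)**2) = (2**2 + 70)*((1/8)*1*(-1 - 4)**2) = (4 + 70)*((1/8)*1*(-5)**2) = 74*((1/8)*1*25) = 74*(25/8) = 925/4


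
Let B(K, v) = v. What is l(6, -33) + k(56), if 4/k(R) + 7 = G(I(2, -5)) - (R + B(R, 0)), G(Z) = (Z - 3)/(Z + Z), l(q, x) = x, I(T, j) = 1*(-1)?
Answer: -2017/61 ≈ -33.066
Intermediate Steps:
I(T, j) = -1
G(Z) = (-3 + Z)/(2*Z) (G(Z) = (-3 + Z)/((2*Z)) = (-3 + Z)*(1/(2*Z)) = (-3 + Z)/(2*Z))
k(R) = 4/(-5 - R) (k(R) = 4/(-7 + ((½)*(-3 - 1)/(-1) - (R + 0))) = 4/(-7 + ((½)*(-1)*(-4) - R)) = 4/(-7 + (2 - R)) = 4/(-5 - R))
l(6, -33) + k(56) = -33 - 4/(5 + 56) = -33 - 4/61 = -2017/61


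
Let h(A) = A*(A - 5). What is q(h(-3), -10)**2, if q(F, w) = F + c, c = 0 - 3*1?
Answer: 441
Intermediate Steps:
c = -3 (c = 0 - 3 = -3)
h(A) = A*(-5 + A)
q(F, w) = -3 + F (q(F, w) = F - 3 = -3 + F)
q(h(-3), -10)**2 = (-3 - 3*(-5 - 3))**2 = (-3 - 3*(-8))**2 = (-3 + 24)**2 = 21**2 = 441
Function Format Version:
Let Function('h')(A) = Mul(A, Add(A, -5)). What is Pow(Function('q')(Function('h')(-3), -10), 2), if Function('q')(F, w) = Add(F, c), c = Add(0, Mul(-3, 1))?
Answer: 441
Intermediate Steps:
c = -3 (c = Add(0, -3) = -3)
Function('h')(A) = Mul(A, Add(-5, A))
Function('q')(F, w) = Add(-3, F) (Function('q')(F, w) = Add(F, -3) = Add(-3, F))
Pow(Function('q')(Function('h')(-3), -10), 2) = Pow(Add(-3, Mul(-3, Add(-5, -3))), 2) = Pow(Add(-3, Mul(-3, -8)), 2) = Pow(Add(-3, 24), 2) = Pow(21, 2) = 441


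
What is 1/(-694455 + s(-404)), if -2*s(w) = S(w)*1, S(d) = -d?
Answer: -1/694657 ≈ -1.4396e-6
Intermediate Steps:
s(w) = w/2 (s(w) = -(-w)/2 = -(-1)*w/2 = w/2)
1/(-694455 + s(-404)) = 1/(-694455 + (½)*(-404)) = 1/(-694455 - 202) = 1/(-694657) = -1/694657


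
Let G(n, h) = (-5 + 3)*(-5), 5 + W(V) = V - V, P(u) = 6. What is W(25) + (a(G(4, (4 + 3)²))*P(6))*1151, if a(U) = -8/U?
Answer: -27649/5 ≈ -5529.8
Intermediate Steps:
W(V) = -5 (W(V) = -5 + (V - V) = -5 + 0 = -5)
G(n, h) = 10 (G(n, h) = -2*(-5) = 10)
W(25) + (a(G(4, (4 + 3)²))*P(6))*1151 = -5 + (-8/10*6)*1151 = -5 + (-8*⅒*6)*1151 = -5 - ⅘*6*1151 = -5 - 24/5*1151 = -5 - 27624/5 = -27649/5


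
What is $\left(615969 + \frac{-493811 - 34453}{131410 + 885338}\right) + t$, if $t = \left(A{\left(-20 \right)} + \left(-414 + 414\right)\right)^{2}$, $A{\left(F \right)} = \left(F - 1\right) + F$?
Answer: $\frac{17444274276}{28243} \approx 6.1765 \cdot 10^{5}$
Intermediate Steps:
$A{\left(F \right)} = -1 + 2 F$ ($A{\left(F \right)} = \left(-1 + F\right) + F = -1 + 2 F$)
$t = 1681$ ($t = \left(\left(-1 + 2 \left(-20\right)\right) + \left(-414 + 414\right)\right)^{2} = \left(\left(-1 - 40\right) + 0\right)^{2} = \left(-41 + 0\right)^{2} = \left(-41\right)^{2} = 1681$)
$\left(615969 + \frac{-493811 - 34453}{131410 + 885338}\right) + t = \left(615969 + \frac{-493811 - 34453}{131410 + 885338}\right) + 1681 = \left(615969 - \frac{528264}{1016748}\right) + 1681 = \left(615969 - \frac{14674}{28243}\right) + 1681 = \frac{17396797793}{28243} + 1681 = \frac{17444274276}{28243}$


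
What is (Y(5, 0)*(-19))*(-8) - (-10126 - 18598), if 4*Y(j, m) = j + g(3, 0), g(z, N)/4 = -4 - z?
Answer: 27850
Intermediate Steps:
g(z, N) = -16 - 4*z (g(z, N) = 4*(-4 - z) = -16 - 4*z)
Y(j, m) = -7 + j/4 (Y(j, m) = (j + (-16 - 4*3))/4 = (j + (-16 - 12))/4 = (j - 28)/4 = (-28 + j)/4 = -7 + j/4)
(Y(5, 0)*(-19))*(-8) - (-10126 - 18598) = ((-7 + (¼)*5)*(-19))*(-8) - (-10126 - 18598) = ((-7 + 5/4)*(-19))*(-8) - 1*(-28724) = -23/4*(-19)*(-8) + 28724 = (437/4)*(-8) + 28724 = -874 + 28724 = 27850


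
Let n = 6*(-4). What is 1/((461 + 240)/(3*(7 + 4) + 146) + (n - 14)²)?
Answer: 179/259177 ≈ 0.00069065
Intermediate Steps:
n = -24
1/((461 + 240)/(3*(7 + 4) + 146) + (n - 14)²) = 1/((461 + 240)/(3*(7 + 4) + 146) + (-24 - 14)²) = 1/(701/(3*11 + 146) + (-38)²) = 1/(701/(33 + 146) + 1444) = 1/(701/179 + 1444) = 1/(259177/179) = 179/259177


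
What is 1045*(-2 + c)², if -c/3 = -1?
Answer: 1045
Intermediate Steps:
c = 3 (c = -3*(-1) = 3)
1045*(-2 + c)² = 1045*(-2 + 3)² = 1045*1² = 1045*1 = 1045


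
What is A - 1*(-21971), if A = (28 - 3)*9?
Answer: 22196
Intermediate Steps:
A = 225 (A = 25*9 = 225)
A - 1*(-21971) = 225 - 1*(-21971) = 225 + 21971 = 22196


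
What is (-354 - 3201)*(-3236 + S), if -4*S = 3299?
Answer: 57743865/4 ≈ 1.4436e+7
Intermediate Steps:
S = -3299/4 (S = -¼*3299 = -3299/4 ≈ -824.75)
(-354 - 3201)*(-3236 + S) = (-354 - 3201)*(-3236 - 3299/4) = -3555*(-16243/4) = 57743865/4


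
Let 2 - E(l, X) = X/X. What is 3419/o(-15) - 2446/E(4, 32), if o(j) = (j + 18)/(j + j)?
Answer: -36636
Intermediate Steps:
o(j) = (18 + j)/(2*j) (o(j) = (18 + j)/((2*j)) = (18 + j)*(1/(2*j)) = (18 + j)/(2*j))
E(l, X) = 1 (E(l, X) = 2 - X/X = 2 - 1*1 = 2 - 1 = 1)
3419/o(-15) - 2446/E(4, 32) = 3419/(((1/2)*(18 - 15)/(-15))) - 2446/1 = 3419/(((1/2)*(-1/15)*3)) - 2446*1 = 3419/(-1/10) - 2446 = 3419*(-10) - 2446 = -34190 - 2446 = -36636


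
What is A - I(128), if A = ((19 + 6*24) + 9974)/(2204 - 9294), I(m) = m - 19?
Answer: -782947/7090 ≈ -110.43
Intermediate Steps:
I(m) = -19 + m
A = -10137/7090 (A = ((19 + 144) + 9974)/(-7090) = (163 + 9974)*(-1/7090) = 10137*(-1/7090) = -10137/7090 ≈ -1.4298)
A - I(128) = -10137/7090 - (-19 + 128) = -10137/7090 - 1*109 = -10137/7090 - 109 = -782947/7090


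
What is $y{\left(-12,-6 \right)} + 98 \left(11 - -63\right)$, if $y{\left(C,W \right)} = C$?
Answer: $7240$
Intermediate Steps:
$y{\left(-12,-6 \right)} + 98 \left(11 - -63\right) = -12 + 98 \left(11 - -63\right) = -12 + 98 \left(11 + 63\right) = -12 + 98 \cdot 74 = -12 + 7252 = 7240$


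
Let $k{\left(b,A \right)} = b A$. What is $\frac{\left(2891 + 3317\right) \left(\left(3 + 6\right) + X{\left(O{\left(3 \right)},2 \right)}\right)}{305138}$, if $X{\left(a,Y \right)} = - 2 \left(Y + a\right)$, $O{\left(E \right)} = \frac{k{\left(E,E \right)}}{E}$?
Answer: $- \frac{3104}{152569} \approx -0.020345$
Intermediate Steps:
$k{\left(b,A \right)} = A b$
$O{\left(E \right)} = E$ ($O{\left(E \right)} = \frac{E E}{E} = \frac{E^{2}}{E} = E$)
$X{\left(a,Y \right)} = - 2 Y - 2 a$
$\frac{\left(2891 + 3317\right) \left(\left(3 + 6\right) + X{\left(O{\left(3 \right)},2 \right)}\right)}{305138} = \frac{\left(2891 + 3317\right) \left(\left(3 + 6\right) - 10\right)}{305138} = 6208 \left(9 - 10\right) \frac{1}{305138} = 6208 \left(-1\right) \frac{1}{305138} = \left(-6208\right) \frac{1}{305138} = - \frac{3104}{152569}$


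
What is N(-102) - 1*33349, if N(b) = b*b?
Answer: -22945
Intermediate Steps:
N(b) = b²
N(-102) - 1*33349 = (-102)² - 1*33349 = 10404 - 33349 = -22945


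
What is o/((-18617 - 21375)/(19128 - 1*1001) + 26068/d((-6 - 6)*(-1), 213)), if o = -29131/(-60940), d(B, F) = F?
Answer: 112476276681/28277155759600 ≈ 0.0039776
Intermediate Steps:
o = 29131/60940 (o = -29131*(-1/60940) = 29131/60940 ≈ 0.47803)
o/((-18617 - 21375)/(19128 - 1*1001) + 26068/d((-6 - 6)*(-1), 213)) = 29131/(60940*((-18617 - 21375)/(19128 - 1*1001) + 26068/213)) = 29131/(60940*(-39992/(19128 - 1001) + 26068*(1/213))) = 29131/(60940*(-39992/18127 + 26068/213)) = 29131/(60940*(464016340/3861051)) = (29131/60940)*(3861051/464016340) = 112476276681/28277155759600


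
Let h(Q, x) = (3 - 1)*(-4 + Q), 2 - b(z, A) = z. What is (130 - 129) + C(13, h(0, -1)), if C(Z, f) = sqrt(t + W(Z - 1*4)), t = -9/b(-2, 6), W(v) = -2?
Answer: 1 + I*sqrt(17)/2 ≈ 1.0 + 2.0616*I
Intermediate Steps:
b(z, A) = 2 - z
t = -9/4 (t = -9/(2 - 1*(-2)) = -9/(2 + 2) = -9/4 ≈ -2.2500)
h(Q, x) = -8 + 2*Q (h(Q, x) = 2*(-4 + Q) = -8 + 2*Q)
C(Z, f) = I*sqrt(17)/2 (C(Z, f) = sqrt(-9/4 - 2) = sqrt(-17/4) = I*sqrt(17)/2)
(130 - 129) + C(13, h(0, -1)) = (130 - 129) + I*sqrt(17)/2 = 1 + I*sqrt(17)/2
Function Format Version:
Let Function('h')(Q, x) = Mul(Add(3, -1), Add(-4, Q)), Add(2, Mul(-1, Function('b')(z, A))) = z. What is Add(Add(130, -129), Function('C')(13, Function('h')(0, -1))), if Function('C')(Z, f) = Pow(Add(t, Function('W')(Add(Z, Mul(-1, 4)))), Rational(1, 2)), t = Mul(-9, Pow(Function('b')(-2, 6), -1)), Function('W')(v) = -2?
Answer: Add(1, Mul(Rational(1, 2), I, Pow(17, Rational(1, 2)))) ≈ Add(1.0000, Mul(2.0616, I))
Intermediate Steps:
Function('b')(z, A) = Add(2, Mul(-1, z))
t = Rational(-9, 4) (t = Mul(-9, Pow(Add(2, Mul(-1, -2)), -1)) = Mul(-9, Pow(Add(2, 2), -1)) = Mul(-9, Pow(4, -1)) = Mul(-9, Rational(1, 4)) = Rational(-9, 4) ≈ -2.2500)
Function('h')(Q, x) = Add(-8, Mul(2, Q)) (Function('h')(Q, x) = Mul(2, Add(-4, Q)) = Add(-8, Mul(2, Q)))
Function('C')(Z, f) = Mul(Rational(1, 2), I, Pow(17, Rational(1, 2))) (Function('C')(Z, f) = Pow(Add(Rational(-9, 4), -2), Rational(1, 2)) = Pow(Rational(-17, 4), Rational(1, 2)) = Mul(Rational(1, 2), I, Pow(17, Rational(1, 2))))
Add(Add(130, -129), Function('C')(13, Function('h')(0, -1))) = Add(Add(130, -129), Mul(Rational(1, 2), I, Pow(17, Rational(1, 2)))) = Add(1, Mul(Rational(1, 2), I, Pow(17, Rational(1, 2))))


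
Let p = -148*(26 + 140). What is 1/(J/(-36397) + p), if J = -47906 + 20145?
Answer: -2141/52598455 ≈ -4.0705e-5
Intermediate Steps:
J = -27761
p = -24568 (p = -148*166 = -24568)
1/(J/(-36397) + p) = 1/(-27761/(-36397) - 24568) = 1/(-27761*(-1/36397) - 24568) = 1/(1633/2141 - 24568) = 1/(-52598455/2141) = -2141/52598455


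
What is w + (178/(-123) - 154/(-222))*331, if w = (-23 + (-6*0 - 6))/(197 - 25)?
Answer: -65117269/260924 ≈ -249.56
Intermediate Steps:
w = -29/172 (w = (-23 + (0 - 6))/172 = (-23 - 6)*(1/172) = -29*1/172 = -29/172 ≈ -0.16860)
w + (178/(-123) - 154/(-222))*331 = -29/172 + (178/(-123) - 154/(-222))*331 = -29/172 + (178*(-1/123) - 154*(-1/222))*331 = -29/172 + (-178/123 + 77/111)*331 = -29/172 - 1143/1517*331 = -29/172 - 378333/1517 = -65117269/260924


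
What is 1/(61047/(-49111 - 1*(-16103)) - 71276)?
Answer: -33008/2352739255 ≈ -1.4030e-5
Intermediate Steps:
1/(61047/(-49111 - 1*(-16103)) - 71276) = 1/(61047/(-49111 + 16103) - 71276) = 1/(61047/(-33008) - 71276) = 1/(61047*(-1/33008) - 71276) = 1/(-61047/33008 - 71276) = 1/(-2352739255/33008) = -33008/2352739255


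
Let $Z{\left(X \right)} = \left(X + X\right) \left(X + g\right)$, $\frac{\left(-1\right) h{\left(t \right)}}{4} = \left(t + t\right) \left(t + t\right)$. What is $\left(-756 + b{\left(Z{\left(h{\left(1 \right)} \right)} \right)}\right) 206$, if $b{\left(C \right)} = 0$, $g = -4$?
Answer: $-155736$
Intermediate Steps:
$h{\left(t \right)} = - 16 t^{2}$ ($h{\left(t \right)} = - 4 \left(t + t\right) \left(t + t\right) = - 4 \cdot 2 t 2 t = - 4 \cdot 4 t^{2} = - 16 t^{2}$)
$Z{\left(X \right)} = 2 X \left(-4 + X\right)$ ($Z{\left(X \right)} = \left(X + X\right) \left(X - 4\right) = 2 X \left(-4 + X\right)$)
$\left(-756 + b{\left(Z{\left(h{\left(1 \right)} \right)} \right)}\right) 206 = \left(-756 + 0\right) 206 = \left(-756\right) 206 = -155736$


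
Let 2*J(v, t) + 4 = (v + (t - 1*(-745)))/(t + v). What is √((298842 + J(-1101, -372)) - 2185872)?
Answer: 2*I*√1023586879539/1473 ≈ 1373.7*I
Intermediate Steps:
J(v, t) = -2 + (745 + t + v)/(2*(t + v)) (J(v, t) = -2 + ((v + (t - 1*(-745)))/(t + v))/2 = -2 + ((v + (t + 745))/(t + v))/2 = -2 + ((v + (745 + t))/(t + v))/2 = -2 + ((745 + t + v)/(t + v))/2 = -2 + (745 + t + v)/(2*(t + v)))
√((298842 + J(-1101, -372)) - 2185872) = √((298842 + (745 - 3*(-372) - 3*(-1101))/(2*(-372 - 1101))) - 2185872) = √((298842 + (½)*(745 + 1116 + 3303)/(-1473)) - 2185872) = √((298842 + (½)*(-1/1473)*5164) - 2185872) = √((298842 - 2582/1473) - 2185872) = √(440191684/1473 - 2185872) = √(-2779597772/1473) = 2*I*√1023586879539/1473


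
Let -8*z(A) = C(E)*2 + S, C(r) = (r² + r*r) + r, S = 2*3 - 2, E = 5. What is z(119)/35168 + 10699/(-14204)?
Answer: -376464839/499526272 ≈ -0.75364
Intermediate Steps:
S = 4 (S = 6 - 2 = 4)
C(r) = r + 2*r² (C(r) = (r² + r²) + r = 2*r² + r = r + 2*r²)
z(A) = -57/4 (z(A) = -((5*(1 + 2*5))*2 + 4)/8 = -((5*(1 + 10))*2 + 4)/8 = -((5*11)*2 + 4)/8 = -(55*2 + 4)/8 = -(110 + 4)/8 = -⅛*114 = -57/4)
z(119)/35168 + 10699/(-14204) = -57/4/35168 + 10699/(-14204) = -57/4*1/35168 + 10699*(-1/14204) = -57/140672 - 10699/14204 = -376464839/499526272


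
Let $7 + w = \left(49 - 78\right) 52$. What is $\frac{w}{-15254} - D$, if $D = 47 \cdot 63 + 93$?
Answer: $- \frac{46584201}{15254} \approx -3053.9$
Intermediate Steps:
$w = -1515$ ($w = -7 + \left(49 - 78\right) 52 = -7 - 1508 = -1515$)
$D = 3054$ ($D = 2961 + 93 = 3054$)
$\frac{w}{-15254} - D = - \frac{1515}{-15254} - 3054 = \left(-1515\right) \left(- \frac{1}{15254}\right) - 3054 = \frac{1515}{15254} - 3054 = - \frac{46584201}{15254}$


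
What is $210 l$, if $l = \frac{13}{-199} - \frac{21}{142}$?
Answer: $- \frac{632625}{14129} \approx -44.775$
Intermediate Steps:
$l = - \frac{6025}{28258}$ ($l = 13 \left(- \frac{1}{199}\right) - \frac{21}{142} = - \frac{13}{199} - \frac{21}{142} = - \frac{6025}{28258} \approx -0.21321$)
$210 l = 210 \left(- \frac{6025}{28258}\right) = - \frac{632625}{14129}$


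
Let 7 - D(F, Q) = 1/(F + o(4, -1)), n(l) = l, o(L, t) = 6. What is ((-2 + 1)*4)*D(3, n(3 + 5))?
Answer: -248/9 ≈ -27.556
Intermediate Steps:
D(F, Q) = 7 - 1/(6 + F) (D(F, Q) = 7 - 1/(F + 6) = 7 - 1/(6 + F))
((-2 + 1)*4)*D(3, n(3 + 5)) = ((-2 + 1)*4)*((41 + 7*3)/(6 + 3)) = (-1*4)*((41 + 21)/9) = -4*62/9 = -248/9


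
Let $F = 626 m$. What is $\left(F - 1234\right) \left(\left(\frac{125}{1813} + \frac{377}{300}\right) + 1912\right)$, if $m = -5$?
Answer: $- \frac{1135357660891}{135975} \approx -8.3498 \cdot 10^{6}$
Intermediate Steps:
$F = -3130$ ($F = 626 \left(-5\right) = -3130$)
$\left(F - 1234\right) \left(\left(\frac{125}{1813} + \frac{377}{300}\right) + 1912\right) = \left(-3130 - 1234\right) \left(\left(\frac{125}{1813} + \frac{377}{300}\right) + 1912\right) = - 4364 \left(\left(125 \cdot \frac{1}{1813} + 377 \cdot \frac{1}{300}\right) + 1912\right) = - 4364 \left(\left(\frac{125}{1813} + \frac{377}{300}\right) + 1912\right) = - 4364 \left(\frac{721001}{543900} + 1912\right) = \left(-4364\right) \frac{1040657801}{543900} = - \frac{1135357660891}{135975}$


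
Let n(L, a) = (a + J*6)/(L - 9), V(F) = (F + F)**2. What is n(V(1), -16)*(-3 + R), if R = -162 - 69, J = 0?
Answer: -3744/5 ≈ -748.80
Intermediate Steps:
V(F) = 4*F**2 (V(F) = (2*F)**2 = 4*F**2)
R = -231
n(L, a) = a/(-9 + L) (n(L, a) = (a + 0*6)/(L - 9) = (a + 0)/(-9 + L) = a/(-9 + L))
n(V(1), -16)*(-3 + R) = (-16/(-9 + 4*1**2))*(-3 - 231) = -16/(-9 + 4*1)*(-234) = -16/(-9 + 4)*(-234) = -16/(-5)*(-234) = -16*(-1/5)*(-234) = (16/5)*(-234) = -3744/5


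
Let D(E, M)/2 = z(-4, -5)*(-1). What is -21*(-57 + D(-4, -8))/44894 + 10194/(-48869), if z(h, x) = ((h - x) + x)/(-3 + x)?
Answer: -199063497/1096962443 ≈ -0.18147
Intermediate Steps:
z(h, x) = h/(-3 + x)
D(E, M) = -1 (D(E, M) = 2*(-4/(-3 - 5)*(-1)) = 2*(-4/(-8)*(-1)) = 2*(-4*(-⅛)*(-1)) = 2*((½)*(-1)) = 2*(-½) = -1)
-21*(-57 + D(-4, -8))/44894 + 10194/(-48869) = -21*(-57 - 1)/44894 + 10194/(-48869) = -21*(-58)*(1/44894) + 10194*(-1/48869) = 1218*(1/44894) - 10194/48869 = 609/22447 - 10194/48869 = -199063497/1096962443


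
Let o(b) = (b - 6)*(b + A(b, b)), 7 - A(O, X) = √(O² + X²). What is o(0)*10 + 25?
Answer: -395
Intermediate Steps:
A(O, X) = 7 - √(O² + X²)
o(b) = (-6 + b)*(7 + b - √2*√(b²)) (o(b) = (b - 6)*(b + (7 - √(b² + b²))) = (-6 + b)*(b + (7 - √(2*b²))) = (-6 + b)*(b + (7 - √2*√(b²))) = (-6 + b)*(7 + b - √2*√(b²)))
o(0)*10 + 25 = (-42 + 0 + 0² + 6*√2*√(0²) - 1*0*√2*√(0²))*10 + 25 = (-42 + 0 + 0 + 6*√2*√0 - 1*0*√2*√0)*10 + 25 = (-42 + 0 + 0 + 6*√2*0 - 1*0*√2*0)*10 + 25 = (-42 + 0 + 0 + 0 + 0)*10 + 25 = -42*10 + 25 = -420 + 25 = -395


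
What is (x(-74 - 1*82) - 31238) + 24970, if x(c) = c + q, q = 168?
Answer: -6256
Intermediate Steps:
x(c) = 168 + c (x(c) = c + 168 = 168 + c)
(x(-74 - 1*82) - 31238) + 24970 = ((168 + (-74 - 1*82)) - 31238) + 24970 = ((168 + (-74 - 82)) - 31238) + 24970 = ((168 - 156) - 31238) + 24970 = (12 - 31238) + 24970 = -31226 + 24970 = -6256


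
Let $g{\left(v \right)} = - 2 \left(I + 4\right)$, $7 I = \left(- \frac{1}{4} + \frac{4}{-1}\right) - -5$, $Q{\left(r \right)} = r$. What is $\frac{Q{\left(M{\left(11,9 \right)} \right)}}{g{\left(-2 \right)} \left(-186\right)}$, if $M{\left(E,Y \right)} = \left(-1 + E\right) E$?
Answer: $\frac{154}{2139} \approx 0.071996$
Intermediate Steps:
$M{\left(E,Y \right)} = E \left(-1 + E\right)$
$I = \frac{3}{28}$ ($I = \frac{\left(- \frac{1}{4} + \frac{4}{-1}\right) - -5}{7} = \frac{\left(\left(-1\right) \frac{1}{4} + 4 \left(-1\right)\right) + 5}{7} = \frac{\left(- \frac{1}{4} - 4\right) + 5}{7} = \frac{- \frac{17}{4} + 5}{7} = \frac{1}{7} \cdot \frac{3}{4} = \frac{3}{28} \approx 0.10714$)
$g{\left(v \right)} = - \frac{115}{14}$ ($g{\left(v \right)} = - 2 \left(\frac{3}{28} + 4\right) = \left(-2\right) \frac{115}{28} = - \frac{115}{14}$)
$\frac{Q{\left(M{\left(11,9 \right)} \right)}}{g{\left(-2 \right)} \left(-186\right)} = \frac{11 \left(-1 + 11\right)}{\left(- \frac{115}{14}\right) \left(-186\right)} = \frac{11 \cdot 10}{\frac{10695}{7}} = 110 \cdot \frac{7}{10695} = \frac{154}{2139}$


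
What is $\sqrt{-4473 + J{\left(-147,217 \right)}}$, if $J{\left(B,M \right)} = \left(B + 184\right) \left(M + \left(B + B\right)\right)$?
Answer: $i \sqrt{7322} \approx 85.569 i$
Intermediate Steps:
$J{\left(B,M \right)} = \left(184 + B\right) \left(M + 2 B\right)$
$\sqrt{-4473 + J{\left(-147,217 \right)}} = \sqrt{-4473 + \left(2 \left(-147\right)^{2} + 184 \cdot 217 + 368 \left(-147\right) - 31899\right)} = \sqrt{-4473 + \left(2 \cdot 21609 + 39928 - 54096 - 31899\right)} = \sqrt{-4473 + \left(43218 + 39928 - 54096 - 31899\right)} = \sqrt{-4473 - 2849} = \sqrt{-7322} = i \sqrt{7322}$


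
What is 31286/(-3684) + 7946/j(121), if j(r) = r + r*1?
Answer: 5425463/222882 ≈ 24.342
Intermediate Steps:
j(r) = 2*r (j(r) = r + r = 2*r)
31286/(-3684) + 7946/j(121) = 31286/(-3684) + 7946/((2*121)) = 31286*(-1/3684) + 7946/242 = -15643/1842 + 7946*(1/242) = -15643/1842 + 3973/121 = 5425463/222882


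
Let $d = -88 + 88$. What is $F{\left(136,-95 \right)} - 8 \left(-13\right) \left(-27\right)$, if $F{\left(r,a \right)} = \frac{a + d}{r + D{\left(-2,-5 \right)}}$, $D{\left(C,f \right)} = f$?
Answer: $- \frac{367943}{131} \approx -2808.7$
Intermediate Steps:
$d = 0$
$F{\left(r,a \right)} = \frac{a}{-5 + r}$ ($F{\left(r,a \right)} = \frac{a + 0}{r - 5} = \frac{a}{-5 + r}$)
$F{\left(136,-95 \right)} - 8 \left(-13\right) \left(-27\right) = - \frac{95}{-5 + 136} - 8 \left(-13\right) \left(-27\right) = - \frac{95}{131} - \left(-104\right) \left(-27\right) = \left(-95\right) \frac{1}{131} - 2808 = - \frac{95}{131} - 2808 = - \frac{367943}{131}$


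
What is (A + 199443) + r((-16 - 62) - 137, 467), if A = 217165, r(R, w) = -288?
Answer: 416320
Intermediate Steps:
(A + 199443) + r((-16 - 62) - 137, 467) = (217165 + 199443) - 288 = 416608 - 288 = 416320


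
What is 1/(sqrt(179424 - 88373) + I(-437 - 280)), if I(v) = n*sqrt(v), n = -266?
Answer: 1/(sqrt(91051) - 266*I*sqrt(717)) ≈ 5.9372e-6 + 0.00014015*I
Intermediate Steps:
I(v) = -266*sqrt(v)
1/(sqrt(179424 - 88373) + I(-437 - 280)) = 1/(sqrt(179424 - 88373) - 266*sqrt(-437 - 280)) = 1/(sqrt(91051) - 266*I*sqrt(717))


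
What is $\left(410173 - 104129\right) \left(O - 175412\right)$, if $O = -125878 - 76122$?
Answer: $-115504678128$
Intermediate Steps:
$O = -202000$
$\left(410173 - 104129\right) \left(O - 175412\right) = \left(410173 - 104129\right) \left(-202000 - 175412\right) = 306044 \left(-377412\right) = -115504678128$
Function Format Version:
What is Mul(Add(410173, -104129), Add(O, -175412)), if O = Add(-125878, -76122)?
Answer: -115504678128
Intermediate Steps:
O = -202000
Mul(Add(410173, -104129), Add(O, -175412)) = Mul(Add(410173, -104129), Add(-202000, -175412)) = Mul(306044, -377412) = -115504678128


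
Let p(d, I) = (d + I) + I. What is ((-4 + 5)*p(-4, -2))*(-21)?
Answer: 168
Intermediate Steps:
p(d, I) = d + 2*I (p(d, I) = (I + d) + I = d + 2*I)
((-4 + 5)*p(-4, -2))*(-21) = ((-4 + 5)*(-4 + 2*(-2)))*(-21) = (1*(-4 - 4))*(-21) = (1*(-8))*(-21) = -8*(-21) = 168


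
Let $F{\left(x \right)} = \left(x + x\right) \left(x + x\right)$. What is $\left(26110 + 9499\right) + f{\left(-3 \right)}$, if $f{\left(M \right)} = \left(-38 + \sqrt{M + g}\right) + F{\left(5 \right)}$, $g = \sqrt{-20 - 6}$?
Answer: $35671 + \sqrt{-3 + i \sqrt{26}} \approx 35672.0 + 2.1114 i$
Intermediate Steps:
$F{\left(x \right)} = 4 x^{2}$ ($F{\left(x \right)} = 2 x 2 x = 4 x^{2}$)
$g = i \sqrt{26}$ ($g = \sqrt{-26} = i \sqrt{26} \approx 5.099 i$)
$f{\left(M \right)} = 62 + \sqrt{M + i \sqrt{26}}$ ($f{\left(M \right)} = \left(-38 + \sqrt{M + i \sqrt{26}}\right) + 4 \cdot 5^{2} = \left(-38 + \sqrt{M + i \sqrt{26}}\right) + 4 \cdot 25 = \left(-38 + \sqrt{M + i \sqrt{26}}\right) + 100 = 62 + \sqrt{M + i \sqrt{26}}$)
$\left(26110 + 9499\right) + f{\left(-3 \right)} = \left(26110 + 9499\right) + \left(62 + \sqrt{-3 + i \sqrt{26}}\right) = 35609 + \left(62 + \sqrt{-3 + i \sqrt{26}}\right) = 35671 + \sqrt{-3 + i \sqrt{26}}$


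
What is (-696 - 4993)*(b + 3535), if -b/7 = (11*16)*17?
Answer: 99039801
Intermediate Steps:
b = -20944 (b = -7*11*16*17 = -1232*17 = -7*2992 = -20944)
(-696 - 4993)*(b + 3535) = (-696 - 4993)*(-20944 + 3535) = -5689*(-17409) = 99039801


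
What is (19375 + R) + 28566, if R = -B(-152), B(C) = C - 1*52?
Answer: 48145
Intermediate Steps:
B(C) = -52 + C (B(C) = C - 52 = -52 + C)
R = 204 (R = -(-52 - 152) = -1*(-204) = 204)
(19375 + R) + 28566 = (19375 + 204) + 28566 = 19579 + 28566 = 48145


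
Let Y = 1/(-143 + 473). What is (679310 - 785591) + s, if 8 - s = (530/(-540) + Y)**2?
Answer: -234357987634/2205225 ≈ -1.0627e+5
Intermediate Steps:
Y = 1/330 ≈ 0.0030303
s = 15530591/2205225 (s = 8 - (530/(-540) + 1/330)**2 = 8 - (530*(-1/540) + 1/330)**2 = 8 - (-53/54 + 1/330)**2 = 8 - (-1453/1485)**2 = 8 - 1*2111209/2205225 = 8 - 2111209/2205225 = 15530591/2205225 ≈ 7.0426)
(679310 - 785591) + s = (679310 - 785591) + 15530591/2205225 = -106281 + 15530591/2205225 = -234357987634/2205225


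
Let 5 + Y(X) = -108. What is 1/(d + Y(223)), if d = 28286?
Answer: 1/28173 ≈ 3.5495e-5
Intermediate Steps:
Y(X) = -113 (Y(X) = -5 - 108 = -113)
1/(d + Y(223)) = 1/(28286 - 113) = 1/28173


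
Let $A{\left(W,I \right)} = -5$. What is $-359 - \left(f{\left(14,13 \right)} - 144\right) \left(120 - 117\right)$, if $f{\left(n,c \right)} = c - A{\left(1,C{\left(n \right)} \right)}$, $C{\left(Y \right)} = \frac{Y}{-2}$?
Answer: $19$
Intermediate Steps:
$C{\left(Y \right)} = - \frac{Y}{2}$ ($C{\left(Y \right)} = Y \left(- \frac{1}{2}\right) = - \frac{Y}{2}$)
$f{\left(n,c \right)} = 5 + c$ ($f{\left(n,c \right)} = c - -5 = c + 5 = 5 + c$)
$-359 - \left(f{\left(14,13 \right)} - 144\right) \left(120 - 117\right) = -359 - \left(\left(5 + 13\right) - 144\right) \left(120 - 117\right) = -359 - \left(18 - 144\right) 3 = -359 - \left(-126\right) 3 = -359 - -378 = -359 + 378 = 19$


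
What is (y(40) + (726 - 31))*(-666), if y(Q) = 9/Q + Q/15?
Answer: -9295917/20 ≈ -4.6480e+5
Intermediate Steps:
y(Q) = 9/Q + Q/15 (y(Q) = 9/Q + Q*(1/15) = 9/Q + Q/15)
(y(40) + (726 - 31))*(-666) = ((9/40 + (1/15)*40) + (726 - 31))*(-666) = ((9*(1/40) + 8/3) + 695)*(-666) = ((9/40 + 8/3) + 695)*(-666) = (347/120 + 695)*(-666) = (83747/120)*(-666) = -9295917/20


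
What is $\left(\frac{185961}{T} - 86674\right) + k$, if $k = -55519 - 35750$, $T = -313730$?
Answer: $- \frac{55826243351}{313730} \approx -1.7794 \cdot 10^{5}$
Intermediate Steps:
$k = -91269$
$\left(\frac{185961}{T} - 86674\right) + k = \left(\frac{185961}{-313730} - 86674\right) - 91269 = \left(185961 \left(- \frac{1}{313730}\right) - 86674\right) - 91269 = \left(- \frac{185961}{313730} - 86674\right) - 91269 = - \frac{27192419981}{313730} - 91269 = - \frac{55826243351}{313730}$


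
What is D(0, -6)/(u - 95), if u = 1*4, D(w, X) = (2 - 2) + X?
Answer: 6/91 ≈ 0.065934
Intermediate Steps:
D(w, X) = X (D(w, X) = 0 + X = X)
u = 4
D(0, -6)/(u - 95) = -6/(4 - 95) = -6/(-91) = -6*(-1/91) = 6/91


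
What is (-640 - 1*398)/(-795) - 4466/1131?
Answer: -27316/10335 ≈ -2.6431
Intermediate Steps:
(-640 - 1*398)/(-795) - 4466/1131 = (-640 - 398)*(-1/795) - 4466*1/1131 = -1038*(-1/795) - 154/39 = 346/265 - 154/39 = -27316/10335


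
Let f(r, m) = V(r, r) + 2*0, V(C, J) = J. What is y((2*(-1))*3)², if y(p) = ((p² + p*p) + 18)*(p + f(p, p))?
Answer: 1166400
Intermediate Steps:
f(r, m) = r (f(r, m) = r + 2*0 = r + 0 = r)
y(p) = 2*p*(18 + 2*p²) (y(p) = ((p² + p*p) + 18)*(p + p) = ((p² + p²) + 18)*(2*p) = (2*p² + 18)*(2*p) = (18 + 2*p²)*(2*p) = 2*p*(18 + 2*p²))
y((2*(-1))*3)² = (4*((2*(-1))*3)*(9 + ((2*(-1))*3)²))² = (4*(-2*3)*(9 + (-2*3)²))² = (4*(-6)*(9 + (-6)²))² = (4*(-6)*(9 + 36))² = (4*(-6)*45)² = (-1080)² = 1166400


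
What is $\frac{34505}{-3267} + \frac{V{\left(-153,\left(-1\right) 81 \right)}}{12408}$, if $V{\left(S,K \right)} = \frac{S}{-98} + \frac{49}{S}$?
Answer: $- \frac{7204759801}{682167024} \approx -10.562$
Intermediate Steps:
$V{\left(S,K \right)} = \frac{49}{S} - \frac{S}{98}$ ($V{\left(S,K \right)} = S \left(- \frac{1}{98}\right) + \frac{49}{S} = - \frac{S}{98} + \frac{49}{S} = \frac{49}{S} - \frac{S}{98}$)
$\frac{34505}{-3267} + \frac{V{\left(-153,\left(-1\right) 81 \right)}}{12408} = \frac{34505}{-3267} + \frac{\frac{49}{-153} - - \frac{153}{98}}{12408} = 34505 \left(- \frac{1}{3267}\right) + \left(49 \left(- \frac{1}{153}\right) + \frac{153}{98}\right) \frac{1}{12408} = - \frac{34505}{3267} + \left(- \frac{49}{153} + \frac{153}{98}\right) \frac{1}{12408} = - \frac{34505}{3267} + \frac{18607}{14994} \cdot \frac{1}{12408} = - \frac{34505}{3267} + \frac{18607}{186045552} = - \frac{7204759801}{682167024}$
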